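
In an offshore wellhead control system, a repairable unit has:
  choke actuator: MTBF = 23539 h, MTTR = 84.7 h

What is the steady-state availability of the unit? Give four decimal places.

0.9964

A(choke actuator) = MTBF/(MTBF+MTTR) = 23539/(23539+84.7) = 0.9964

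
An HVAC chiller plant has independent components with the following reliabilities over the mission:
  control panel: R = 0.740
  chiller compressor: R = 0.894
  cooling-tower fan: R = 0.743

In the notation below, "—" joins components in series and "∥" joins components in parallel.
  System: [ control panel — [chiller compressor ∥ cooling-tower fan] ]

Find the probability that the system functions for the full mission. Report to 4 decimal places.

0.7198

Parallel (chiller compressor and cooling-tower fan): 1 − (1 − 0.894000)(1 − 0.743000) = 0.972758
Series (control panel and [0.972758]): 0.740000 × 0.972758 = 0.7198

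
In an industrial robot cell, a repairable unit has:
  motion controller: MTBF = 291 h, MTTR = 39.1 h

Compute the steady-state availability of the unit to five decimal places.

A(motion controller) = MTBF/(MTBF+MTTR) = 291/(291+39.1) = 0.88155

0.88155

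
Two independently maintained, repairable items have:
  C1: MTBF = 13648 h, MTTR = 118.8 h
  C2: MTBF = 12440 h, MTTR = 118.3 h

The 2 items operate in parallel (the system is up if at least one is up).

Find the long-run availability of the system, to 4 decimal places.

0.9999

A(C1) = MTBF/(MTBF+MTTR) = 13648/(13648+118.8) = 0.991371
A(C2) = MTBF/(MTBF+MTTR) = 12440/(12440+118.3) = 0.990580
Parallel availability: 1 − (1 − 0.991371)(1 − 0.990580) = 0.9999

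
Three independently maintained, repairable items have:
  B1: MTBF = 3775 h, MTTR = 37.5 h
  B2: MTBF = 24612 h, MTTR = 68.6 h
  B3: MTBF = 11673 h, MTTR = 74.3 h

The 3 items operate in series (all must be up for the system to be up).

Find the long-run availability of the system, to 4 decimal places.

A(B1) = MTBF/(MTBF+MTTR) = 3775/(3775+37.5) = 0.990164
A(B2) = MTBF/(MTBF+MTTR) = 24612/(24612+68.6) = 0.997220
A(B3) = MTBF/(MTBF+MTTR) = 11673/(11673+74.3) = 0.993675
Series availability: 0.990164 × 0.997220 × 0.993675 = 0.9812

0.9812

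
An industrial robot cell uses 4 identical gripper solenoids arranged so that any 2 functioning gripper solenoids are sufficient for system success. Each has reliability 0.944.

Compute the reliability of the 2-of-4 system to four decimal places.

R = Σ_{i=2}^{4} C(4,i) p^i (1−p)^{4−i} with p = 0.944
C(4,2)·0.944^2·0.056^2 = 0.016768
C(4,3)·0.944^3·0.056^1 = 0.188436
C(4,4)·0.944^4·0.056^0 = 0.794123
Sum = 0.9993

0.9993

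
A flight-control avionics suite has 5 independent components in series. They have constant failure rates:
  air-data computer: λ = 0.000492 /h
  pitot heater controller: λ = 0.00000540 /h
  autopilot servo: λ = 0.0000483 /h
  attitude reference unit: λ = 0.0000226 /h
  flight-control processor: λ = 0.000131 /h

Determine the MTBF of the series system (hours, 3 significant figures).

1430

Series of exponential components: λ_sys = Σ λ_i
λ_sys = 0.000492 + 0.00000540 + 0.0000483 + 0.0000226 + 0.000131 = 6.9930e-04 /h
MTBF = 1 / λ_sys = 1430 h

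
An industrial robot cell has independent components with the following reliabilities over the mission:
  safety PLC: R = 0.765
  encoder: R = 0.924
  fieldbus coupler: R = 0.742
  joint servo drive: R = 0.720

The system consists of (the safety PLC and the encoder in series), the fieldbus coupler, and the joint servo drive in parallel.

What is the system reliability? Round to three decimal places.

Series (safety PLC and encoder): 0.76500 × 0.92400 = 0.70686
Parallel ([0.70686], fieldbus coupler, and joint servo drive): 1 − (1 − 0.70686)(1 − 0.74200)(1 − 0.72000) = 0.979

0.979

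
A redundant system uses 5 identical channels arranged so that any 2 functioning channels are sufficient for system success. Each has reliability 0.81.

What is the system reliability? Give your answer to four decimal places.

R = Σ_{i=2}^{5} C(5,i) p^i (1−p)^{5−i} with p = 0.81
C(5,2)·0.81^2·0.19^3 = 0.045002
C(5,3)·0.81^3·0.19^2 = 0.191850
C(5,4)·0.81^4·0.19^1 = 0.408944
C(5,5)·0.81^5·0.19^0 = 0.348678
Sum = 0.9945

0.9945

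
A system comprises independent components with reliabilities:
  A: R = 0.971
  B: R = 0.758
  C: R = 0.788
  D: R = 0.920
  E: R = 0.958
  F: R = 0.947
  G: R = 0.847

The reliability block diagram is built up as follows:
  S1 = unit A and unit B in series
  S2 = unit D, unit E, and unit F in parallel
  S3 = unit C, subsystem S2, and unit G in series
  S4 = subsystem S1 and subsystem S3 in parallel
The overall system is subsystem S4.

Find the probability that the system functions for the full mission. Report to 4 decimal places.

0.9122

Series (A and B): 0.971000 × 0.758000 = 0.736018
Parallel (D, E, and F): 1 − (1 − 0.920000)(1 − 0.958000)(1 − 0.947000) = 0.999822
Series (C, [0.999822], and G): 0.788000 × 0.999822 × 0.847000 = 0.667317
Parallel ([0.736018] and [0.667317]): 1 − (1 − 0.736018)(1 − 0.667317) = 0.9122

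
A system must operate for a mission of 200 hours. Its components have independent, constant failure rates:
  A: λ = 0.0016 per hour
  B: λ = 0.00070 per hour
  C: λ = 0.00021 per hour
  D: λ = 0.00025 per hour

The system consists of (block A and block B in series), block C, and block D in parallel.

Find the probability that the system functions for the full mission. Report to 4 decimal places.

R(A) = exp(−0.0016 × 200) = 0.726149
R(B) = exp(−0.00070 × 200) = 0.869358
R(C) = exp(−0.00021 × 200) = 0.958870
R(D) = exp(−0.00025 × 200) = 0.951229
Series (A and B): 0.726149 × 0.869358 = 0.631283
Parallel ([0.631283], C, and D): 1 − (1 − 0.631283)(1 − 0.958870)(1 − 0.951229) = 0.9993

0.9993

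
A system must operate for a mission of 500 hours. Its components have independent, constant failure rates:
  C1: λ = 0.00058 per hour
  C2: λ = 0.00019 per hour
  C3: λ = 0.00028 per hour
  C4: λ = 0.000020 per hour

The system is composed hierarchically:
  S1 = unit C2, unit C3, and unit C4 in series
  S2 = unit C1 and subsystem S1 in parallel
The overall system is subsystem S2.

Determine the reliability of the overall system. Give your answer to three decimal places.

R(C1) = exp(−0.00058 × 500) = 0.74826
R(C2) = exp(−0.00019 × 500) = 0.90937
R(C3) = exp(−0.00028 × 500) = 0.86936
R(C4) = exp(−0.000020 × 500) = 0.99005
Series (C2, C3, and C4): 0.90937 × 0.86936 × 0.99005 = 0.78270
Parallel (C1 and [0.78270]): 1 − (1 − 0.74826)(1 − 0.78270) = 0.945

0.945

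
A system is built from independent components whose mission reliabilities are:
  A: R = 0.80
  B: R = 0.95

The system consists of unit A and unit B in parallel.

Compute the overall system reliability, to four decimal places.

Parallel (A and B): 1 − (1 − 0.800000)(1 − 0.950000) = 0.9900

0.9900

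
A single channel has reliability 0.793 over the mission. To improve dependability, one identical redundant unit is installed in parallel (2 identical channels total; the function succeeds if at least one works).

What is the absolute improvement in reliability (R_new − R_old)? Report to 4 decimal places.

R_before = 0.793
R_after = 1 − (1 − 0.793)^2 = 0.9572
ΔR = 0.9572 − 0.793 = 0.1642

0.1642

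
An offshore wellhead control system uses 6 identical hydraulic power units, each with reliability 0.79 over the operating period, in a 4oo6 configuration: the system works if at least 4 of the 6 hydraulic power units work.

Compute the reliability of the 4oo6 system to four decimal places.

0.8885

R = Σ_{i=4}^{6} C(6,i) p^i (1−p)^{6−i} with p = 0.79
C(6,4)·0.79^4·0.21^2 = 0.257655
C(6,5)·0.79^5·0.21^1 = 0.387709
C(6,6)·0.79^6·0.21^0 = 0.243087
Sum = 0.8885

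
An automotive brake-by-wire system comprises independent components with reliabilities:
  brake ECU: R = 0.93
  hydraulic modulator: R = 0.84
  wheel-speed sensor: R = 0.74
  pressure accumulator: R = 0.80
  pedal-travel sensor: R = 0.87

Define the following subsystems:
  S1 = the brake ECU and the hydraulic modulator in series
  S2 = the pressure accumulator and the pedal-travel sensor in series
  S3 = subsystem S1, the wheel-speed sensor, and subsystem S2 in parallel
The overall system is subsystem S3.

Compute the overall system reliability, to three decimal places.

0.983

Series (brake ECU and hydraulic modulator): 0.93000 × 0.84000 = 0.78120
Series (pressure accumulator and pedal-travel sensor): 0.80000 × 0.87000 = 0.69600
Parallel ([0.78120], wheel-speed sensor, and [0.69600]): 1 − (1 − 0.78120)(1 − 0.74000)(1 − 0.69600) = 0.983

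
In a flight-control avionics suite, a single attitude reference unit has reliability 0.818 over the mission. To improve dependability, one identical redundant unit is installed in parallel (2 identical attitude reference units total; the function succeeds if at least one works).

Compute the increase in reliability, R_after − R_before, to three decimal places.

R_before = 0.818
R_after = 1 − (1 − 0.818)^2 = 0.967
ΔR = 0.967 − 0.818 = 0.149

0.149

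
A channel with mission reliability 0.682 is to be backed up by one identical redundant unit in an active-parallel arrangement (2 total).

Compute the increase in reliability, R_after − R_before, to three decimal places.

0.217

R_before = 0.682
R_after = 1 − (1 − 0.682)^2 = 0.899
ΔR = 0.899 − 0.682 = 0.217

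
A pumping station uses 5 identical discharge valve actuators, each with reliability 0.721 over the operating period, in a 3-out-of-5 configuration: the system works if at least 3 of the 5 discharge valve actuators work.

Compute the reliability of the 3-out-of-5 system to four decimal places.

R = Σ_{i=3}^{5} C(5,i) p^i (1−p)^{5−i} with p = 0.721
C(5,3)·0.721^3·0.279^2 = 0.291752
C(5,4)·0.721^4·0.279^1 = 0.376977
C(5,5)·0.721^5·0.279^0 = 0.194839
Sum = 0.8636

0.8636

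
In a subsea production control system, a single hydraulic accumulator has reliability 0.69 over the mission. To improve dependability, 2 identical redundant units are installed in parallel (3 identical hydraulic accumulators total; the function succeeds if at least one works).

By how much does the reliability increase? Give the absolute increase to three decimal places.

R_before = 0.69
R_after = 1 − (1 − 0.69)^3 = 0.970
ΔR = 0.970 − 0.69 = 0.280

0.280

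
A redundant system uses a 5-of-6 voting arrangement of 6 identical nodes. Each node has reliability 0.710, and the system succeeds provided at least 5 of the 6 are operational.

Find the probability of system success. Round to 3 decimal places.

0.442

R = Σ_{i=5}^{6} C(6,i) p^i (1−p)^{6−i} with p = 0.710
C(6,5)·0.710^5·0.290^1 = 0.31394
C(6,6)·0.710^6·0.290^0 = 0.12810
Sum = 0.442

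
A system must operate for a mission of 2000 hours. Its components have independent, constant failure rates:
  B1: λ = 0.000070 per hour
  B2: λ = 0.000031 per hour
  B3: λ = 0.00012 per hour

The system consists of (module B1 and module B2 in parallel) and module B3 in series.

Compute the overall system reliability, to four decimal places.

R(B1) = exp(−0.000070 × 2000) = 0.869358
R(B2) = exp(−0.000031 × 2000) = 0.939883
R(B3) = exp(−0.00012 × 2000) = 0.786628
Parallel (B1 and B2): 1 − (1 − 0.869358)(1 − 0.939883) = 0.992146
Series ([0.992146] and B3): 0.992146 × 0.786628 = 0.7804

0.7804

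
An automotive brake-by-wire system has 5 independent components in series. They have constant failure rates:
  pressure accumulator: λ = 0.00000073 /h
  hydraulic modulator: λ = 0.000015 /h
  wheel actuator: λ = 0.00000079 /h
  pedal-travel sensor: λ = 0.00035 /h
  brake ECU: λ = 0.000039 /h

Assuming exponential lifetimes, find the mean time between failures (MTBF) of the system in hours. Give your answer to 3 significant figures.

Series of exponential components: λ_sys = Σ λ_i
λ_sys = 0.00000073 + 0.000015 + 0.00000079 + 0.00035 + 0.000039 = 4.0552e-04 /h
MTBF = 1 / λ_sys = 2470 h

2470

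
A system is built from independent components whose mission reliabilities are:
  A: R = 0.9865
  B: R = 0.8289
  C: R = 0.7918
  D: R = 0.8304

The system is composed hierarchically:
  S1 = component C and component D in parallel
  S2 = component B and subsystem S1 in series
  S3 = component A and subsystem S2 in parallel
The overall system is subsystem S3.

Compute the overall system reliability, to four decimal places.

Parallel (C and D): 1 − (1 − 0.791800)(1 − 0.830400) = 0.964689
Series (B and [0.964689]): 0.828900 × 0.964689 = 0.799631
Parallel (A and [0.799631]): 1 − (1 − 0.986500)(1 − 0.799631) = 0.9973

0.9973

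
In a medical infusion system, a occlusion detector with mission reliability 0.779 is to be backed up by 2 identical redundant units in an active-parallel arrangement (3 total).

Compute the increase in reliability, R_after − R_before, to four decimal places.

R_before = 0.779
R_after = 1 − (1 − 0.779)^3 = 0.9892
ΔR = 0.9892 − 0.779 = 0.2102

0.2102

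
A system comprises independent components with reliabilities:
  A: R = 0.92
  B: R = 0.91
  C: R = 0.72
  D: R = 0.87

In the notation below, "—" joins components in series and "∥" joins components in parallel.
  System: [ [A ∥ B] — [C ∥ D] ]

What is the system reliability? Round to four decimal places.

0.9567

Parallel (A and B): 1 − (1 − 0.920000)(1 − 0.910000) = 0.992800
Parallel (C and D): 1 − (1 − 0.720000)(1 − 0.870000) = 0.963600
Series ([0.992800] and [0.963600]): 0.992800 × 0.963600 = 0.9567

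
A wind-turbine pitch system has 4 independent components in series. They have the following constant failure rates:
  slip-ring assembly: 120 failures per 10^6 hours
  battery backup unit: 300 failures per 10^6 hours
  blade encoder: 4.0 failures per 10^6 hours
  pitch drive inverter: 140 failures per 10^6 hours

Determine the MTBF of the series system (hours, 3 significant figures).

1770

Series of exponential components: λ_sys = Σ λ_i
λ_sys = 0.00012 + 0.00030 + 0.0000040 + 0.00014 = 5.6400e-04 /h
MTBF = 1 / λ_sys = 1770 h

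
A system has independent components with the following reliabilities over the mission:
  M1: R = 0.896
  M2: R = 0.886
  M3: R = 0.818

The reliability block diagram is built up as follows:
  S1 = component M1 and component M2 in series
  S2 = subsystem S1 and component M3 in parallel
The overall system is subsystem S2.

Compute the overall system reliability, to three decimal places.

0.962

Series (M1 and M2): 0.89600 × 0.88600 = 0.79386
Parallel ([0.79386] and M3): 1 − (1 − 0.79386)(1 − 0.81800) = 0.962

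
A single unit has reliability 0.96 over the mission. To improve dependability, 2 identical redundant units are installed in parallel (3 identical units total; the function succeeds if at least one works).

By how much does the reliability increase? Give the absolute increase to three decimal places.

R_before = 0.96
R_after = 1 − (1 − 0.96)^3 = 1.000
ΔR = 1.000 − 0.96 = 0.040

0.040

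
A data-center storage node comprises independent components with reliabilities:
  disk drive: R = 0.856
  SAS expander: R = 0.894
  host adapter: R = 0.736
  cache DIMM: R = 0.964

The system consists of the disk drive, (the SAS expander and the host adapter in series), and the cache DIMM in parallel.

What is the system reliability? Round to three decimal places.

0.998

Series (SAS expander and host adapter): 0.89400 × 0.73600 = 0.65798
Parallel (disk drive, [0.65798], and cache DIMM): 1 − (1 − 0.85600)(1 − 0.65798)(1 − 0.96400) = 0.998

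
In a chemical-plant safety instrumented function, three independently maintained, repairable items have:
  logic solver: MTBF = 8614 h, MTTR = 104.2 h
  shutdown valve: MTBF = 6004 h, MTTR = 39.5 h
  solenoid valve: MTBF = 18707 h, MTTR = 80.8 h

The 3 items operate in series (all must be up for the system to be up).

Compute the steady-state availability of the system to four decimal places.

0.9774

A(logic solver) = MTBF/(MTBF+MTTR) = 8614/(8614+104.2) = 0.988048
A(shutdown valve) = MTBF/(MTBF+MTTR) = 6004/(6004+39.5) = 0.993464
A(solenoid valve) = MTBF/(MTBF+MTTR) = 18707/(18707+80.8) = 0.995699
Series availability: 0.988048 × 0.993464 × 0.995699 = 0.9774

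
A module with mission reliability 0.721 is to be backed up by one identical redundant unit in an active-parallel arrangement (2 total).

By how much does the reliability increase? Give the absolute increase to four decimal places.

R_before = 0.721
R_after = 1 − (1 − 0.721)^2 = 0.9222
ΔR = 0.9222 − 0.721 = 0.2012

0.2012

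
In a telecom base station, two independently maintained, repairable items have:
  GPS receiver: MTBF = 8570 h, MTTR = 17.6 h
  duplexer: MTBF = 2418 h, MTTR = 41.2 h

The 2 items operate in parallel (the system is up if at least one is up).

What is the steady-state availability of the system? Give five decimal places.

A(GPS receiver) = MTBF/(MTBF+MTTR) = 8570/(8570+17.6) = 0.997951
A(duplexer) = MTBF/(MTBF+MTTR) = 2418/(2418+41.2) = 0.983247
Parallel availability: 1 − (1 − 0.997951)(1 − 0.983247) = 0.99997

0.99997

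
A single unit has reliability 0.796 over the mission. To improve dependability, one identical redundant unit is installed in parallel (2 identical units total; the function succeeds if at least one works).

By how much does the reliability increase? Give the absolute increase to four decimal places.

0.1624

R_before = 0.796
R_after = 1 − (1 − 0.796)^2 = 0.9584
ΔR = 0.9584 − 0.796 = 0.1624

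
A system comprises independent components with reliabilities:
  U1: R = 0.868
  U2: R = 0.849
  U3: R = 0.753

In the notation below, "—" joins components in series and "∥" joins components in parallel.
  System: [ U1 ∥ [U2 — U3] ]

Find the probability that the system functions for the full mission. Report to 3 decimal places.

Series (U2 and U3): 0.84900 × 0.75300 = 0.63930
Parallel (U1 and [0.63930]): 1 − (1 − 0.86800)(1 − 0.63930) = 0.952

0.952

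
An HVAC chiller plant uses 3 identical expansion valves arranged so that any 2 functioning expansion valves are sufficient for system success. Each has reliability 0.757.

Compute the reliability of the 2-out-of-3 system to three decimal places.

0.852

R = Σ_{i=2}^{3} C(3,i) p^i (1−p)^{3−i} with p = 0.757
C(3,2)·0.757^2·0.243^1 = 0.41775
C(3,3)·0.757^3·0.243^0 = 0.43380
Sum = 0.852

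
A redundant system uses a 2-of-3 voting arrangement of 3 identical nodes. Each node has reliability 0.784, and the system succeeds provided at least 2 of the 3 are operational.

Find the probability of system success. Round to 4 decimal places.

0.8802

R = Σ_{i=2}^{3} C(3,i) p^i (1−p)^{3−i} with p = 0.784
C(3,2)·0.784^2·0.216^1 = 0.398297
C(3,3)·0.784^3·0.216^0 = 0.481890
Sum = 0.8802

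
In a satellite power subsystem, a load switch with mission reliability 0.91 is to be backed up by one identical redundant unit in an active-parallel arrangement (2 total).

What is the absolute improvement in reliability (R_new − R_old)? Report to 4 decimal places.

0.0819

R_before = 0.91
R_after = 1 − (1 − 0.91)^2 = 0.9919
ΔR = 0.9919 − 0.91 = 0.0819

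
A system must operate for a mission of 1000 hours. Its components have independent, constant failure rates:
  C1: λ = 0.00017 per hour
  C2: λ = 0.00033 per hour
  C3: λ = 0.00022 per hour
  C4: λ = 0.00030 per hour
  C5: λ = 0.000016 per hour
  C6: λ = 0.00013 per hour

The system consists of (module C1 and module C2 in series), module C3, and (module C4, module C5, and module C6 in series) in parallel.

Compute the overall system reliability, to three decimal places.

R(C1) = exp(−0.00017 × 1000) = 0.84366
R(C2) = exp(−0.00033 × 1000) = 0.71892
R(C3) = exp(−0.00022 × 1000) = 0.80252
R(C4) = exp(−0.00030 × 1000) = 0.74082
R(C5) = exp(−0.000016 × 1000) = 0.98413
R(C6) = exp(−0.00013 × 1000) = 0.87810
Series (C1 and C2): 0.84366 × 0.71892 = 0.60652
Series (C4, C5, and C6): 0.74082 × 0.98413 × 0.87810 = 0.64019
Parallel ([0.60652], C3, and [0.64019]): 1 − (1 − 0.60652)(1 − 0.80252)(1 − 0.64019) = 0.972

0.972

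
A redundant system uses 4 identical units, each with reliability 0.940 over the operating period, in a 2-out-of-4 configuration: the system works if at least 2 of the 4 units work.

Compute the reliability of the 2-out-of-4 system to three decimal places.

0.999

R = Σ_{i=2}^{4} C(4,i) p^i (1−p)^{4−i} with p = 0.940
C(4,2)·0.940^2·0.060^2 = 0.01909
C(4,3)·0.940^3·0.060^1 = 0.19934
C(4,4)·0.940^4·0.060^0 = 0.78075
Sum = 0.999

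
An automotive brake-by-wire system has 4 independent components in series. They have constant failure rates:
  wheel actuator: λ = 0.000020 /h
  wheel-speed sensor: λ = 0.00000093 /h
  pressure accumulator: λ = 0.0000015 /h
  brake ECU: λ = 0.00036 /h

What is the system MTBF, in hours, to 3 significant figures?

Series of exponential components: λ_sys = Σ λ_i
λ_sys = 0.000020 + 0.00000093 + 0.0000015 + 0.00036 = 3.8243e-04 /h
MTBF = 1 / λ_sys = 2610 h

2610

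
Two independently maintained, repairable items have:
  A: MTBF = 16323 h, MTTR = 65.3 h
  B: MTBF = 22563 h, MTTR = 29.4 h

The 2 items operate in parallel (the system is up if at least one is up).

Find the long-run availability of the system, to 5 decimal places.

A(A) = MTBF/(MTBF+MTTR) = 16323/(16323+65.3) = 0.996015
A(B) = MTBF/(MTBF+MTTR) = 22563/(22563+29.4) = 0.998699
Parallel availability: 1 − (1 − 0.996015)(1 − 0.998699) = 0.99999

0.99999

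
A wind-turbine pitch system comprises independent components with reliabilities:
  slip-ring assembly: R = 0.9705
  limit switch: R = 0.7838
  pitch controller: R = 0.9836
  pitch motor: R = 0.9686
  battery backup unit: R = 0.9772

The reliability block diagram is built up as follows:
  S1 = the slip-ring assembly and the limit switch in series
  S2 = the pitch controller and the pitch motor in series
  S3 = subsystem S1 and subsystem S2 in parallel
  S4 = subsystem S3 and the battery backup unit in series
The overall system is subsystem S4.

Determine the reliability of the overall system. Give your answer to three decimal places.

0.966

Series (slip-ring assembly and limit switch): 0.97050 × 0.78380 = 0.76068
Series (pitch controller and pitch motor): 0.98360 × 0.96860 = 0.95271
Parallel ([0.76068] and [0.95271]): 1 − (1 − 0.76068)(1 − 0.95271) = 0.98868
Series ([0.98868] and battery backup unit): 0.98868 × 0.97720 = 0.966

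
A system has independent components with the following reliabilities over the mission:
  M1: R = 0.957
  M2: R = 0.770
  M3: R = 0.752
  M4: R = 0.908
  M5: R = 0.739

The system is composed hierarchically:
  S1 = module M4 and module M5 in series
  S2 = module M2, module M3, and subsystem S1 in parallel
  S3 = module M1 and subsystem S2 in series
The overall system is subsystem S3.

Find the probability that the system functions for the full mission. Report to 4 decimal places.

Series (M4 and M5): 0.908000 × 0.739000 = 0.671012
Parallel (M2, M3, and [0.671012]): 1 − (1 − 0.770000)(1 − 0.752000)(1 − 0.671012) = 0.981235
Series (M1 and [0.981235]): 0.957000 × 0.981235 = 0.9390

0.9390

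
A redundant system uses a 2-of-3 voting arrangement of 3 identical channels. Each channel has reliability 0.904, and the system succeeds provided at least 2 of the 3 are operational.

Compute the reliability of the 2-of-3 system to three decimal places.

0.974

R = Σ_{i=2}^{3} C(3,i) p^i (1−p)^{3−i} with p = 0.904
C(3,2)·0.904^2·0.096^1 = 0.23536
C(3,3)·0.904^3·0.096^0 = 0.73876
Sum = 0.974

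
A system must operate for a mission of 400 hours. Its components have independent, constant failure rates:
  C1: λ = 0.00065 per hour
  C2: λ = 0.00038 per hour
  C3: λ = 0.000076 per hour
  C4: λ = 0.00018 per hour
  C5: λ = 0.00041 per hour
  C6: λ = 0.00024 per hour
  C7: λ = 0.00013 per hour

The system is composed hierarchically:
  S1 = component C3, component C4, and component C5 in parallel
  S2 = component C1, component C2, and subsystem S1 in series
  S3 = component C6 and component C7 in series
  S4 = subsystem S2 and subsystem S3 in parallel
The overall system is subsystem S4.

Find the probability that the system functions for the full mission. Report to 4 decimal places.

R(C1) = exp(−0.00065 × 400) = 0.771052
R(C2) = exp(−0.00038 × 400) = 0.858988
R(C3) = exp(−0.000076 × 400) = 0.970057
R(C4) = exp(−0.00018 × 400) = 0.930531
R(C5) = exp(−0.00041 × 400) = 0.848742
R(C6) = exp(−0.00024 × 400) = 0.908464
R(C7) = exp(−0.00013 × 400) = 0.949329
Parallel (C3, C4, and C5): 1 − (1 − 0.970057)(1 − 0.930531)(1 − 0.848742) = 0.999685
Series (C1, C2, and [0.999685]): 0.771052 × 0.858988 × 0.999685 = 0.662116
Series (C6 and C7): 0.908464 × 0.949329 = 0.862431
Parallel ([0.662116] and [0.862431]): 1 − (1 − 0.662116)(1 − 0.862431) = 0.9535

0.9535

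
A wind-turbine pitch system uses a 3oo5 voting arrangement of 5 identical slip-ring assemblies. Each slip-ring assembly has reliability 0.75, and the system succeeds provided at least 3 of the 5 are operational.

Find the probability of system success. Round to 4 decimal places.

0.8965

R = Σ_{i=3}^{5} C(5,i) p^i (1−p)^{5−i} with p = 0.75
C(5,3)·0.75^3·0.25^2 = 0.263672
C(5,4)·0.75^4·0.25^1 = 0.395508
C(5,5)·0.75^5·0.25^0 = 0.237305
Sum = 0.8965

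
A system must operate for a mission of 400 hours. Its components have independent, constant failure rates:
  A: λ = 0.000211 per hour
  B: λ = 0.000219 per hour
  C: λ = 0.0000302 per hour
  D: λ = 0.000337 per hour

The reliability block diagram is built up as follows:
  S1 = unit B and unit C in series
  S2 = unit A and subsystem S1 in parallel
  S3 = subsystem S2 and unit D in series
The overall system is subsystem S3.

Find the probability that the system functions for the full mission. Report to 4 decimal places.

0.8672

R(A) = exp(−0.000211 × 400) = 0.919064
R(B) = exp(−0.000219 × 400) = 0.916127
R(C) = exp(−0.0000302 × 400) = 0.987993
R(D) = exp(−0.000337 × 400) = 0.873891
Series (B and C): 0.916127 × 0.987993 = 0.905127
Parallel (A and [0.905127]): 1 − (1 − 0.919064)(1 − 0.905127) = 0.992321
Series ([0.992321] and D): 0.992321 × 0.873891 = 0.8672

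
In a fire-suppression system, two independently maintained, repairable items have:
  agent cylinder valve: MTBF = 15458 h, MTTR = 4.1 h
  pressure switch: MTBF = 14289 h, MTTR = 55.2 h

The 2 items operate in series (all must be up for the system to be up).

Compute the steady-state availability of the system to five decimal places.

0.99589

A(agent cylinder valve) = MTBF/(MTBF+MTTR) = 15458/(15458+4.1) = 0.999735
A(pressure switch) = MTBF/(MTBF+MTTR) = 14289/(14289+55.2) = 0.996152
Series availability: 0.999735 × 0.996152 = 0.99589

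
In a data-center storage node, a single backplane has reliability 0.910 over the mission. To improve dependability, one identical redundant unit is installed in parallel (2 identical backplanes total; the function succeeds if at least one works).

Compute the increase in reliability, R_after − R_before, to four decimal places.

R_before = 0.910
R_after = 1 − (1 − 0.910)^2 = 0.9919
ΔR = 0.9919 − 0.910 = 0.0819

0.0819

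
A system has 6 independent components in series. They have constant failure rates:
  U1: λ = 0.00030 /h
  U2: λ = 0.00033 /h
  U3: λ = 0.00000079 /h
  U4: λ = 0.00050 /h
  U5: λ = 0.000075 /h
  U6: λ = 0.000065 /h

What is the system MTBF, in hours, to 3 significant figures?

Series of exponential components: λ_sys = Σ λ_i
λ_sys = 0.00030 + 0.00033 + 0.00000079 + 0.00050 + 0.000075 + 0.000065 = 1.2708e-03 /h
MTBF = 1 / λ_sys = 787 h

787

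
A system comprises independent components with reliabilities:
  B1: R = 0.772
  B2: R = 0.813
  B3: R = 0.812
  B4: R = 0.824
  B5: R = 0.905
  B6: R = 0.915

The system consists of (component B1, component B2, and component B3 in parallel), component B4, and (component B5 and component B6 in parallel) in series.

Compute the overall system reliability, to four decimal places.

Parallel (B1, B2, and B3): 1 − (1 − 0.772000)(1 − 0.813000)(1 − 0.812000) = 0.991984
Parallel (B5 and B6): 1 − (1 − 0.905000)(1 − 0.915000) = 0.991925
Series ([0.991984], B4, and [0.991925]): 0.991984 × 0.824000 × 0.991925 = 0.8108

0.8108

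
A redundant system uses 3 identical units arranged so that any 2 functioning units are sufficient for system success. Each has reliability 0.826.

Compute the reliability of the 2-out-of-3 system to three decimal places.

R = Σ_{i=2}^{3} C(3,i) p^i (1−p)^{3−i} with p = 0.826
C(3,2)·0.826^2·0.174^1 = 0.35615
C(3,3)·0.826^3·0.174^0 = 0.56356
Sum = 0.920

0.920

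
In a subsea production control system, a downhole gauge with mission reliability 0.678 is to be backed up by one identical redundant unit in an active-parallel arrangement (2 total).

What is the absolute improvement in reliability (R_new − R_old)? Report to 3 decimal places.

0.218

R_before = 0.678
R_after = 1 − (1 − 0.678)^2 = 0.896
ΔR = 0.896 − 0.678 = 0.218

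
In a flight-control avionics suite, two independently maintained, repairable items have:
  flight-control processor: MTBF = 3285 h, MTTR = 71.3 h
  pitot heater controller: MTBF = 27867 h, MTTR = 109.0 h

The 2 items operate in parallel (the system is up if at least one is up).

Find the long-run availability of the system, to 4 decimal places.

0.9999

A(flight-control processor) = MTBF/(MTBF+MTTR) = 3285/(3285+71.3) = 0.978756
A(pitot heater controller) = MTBF/(MTBF+MTTR) = 27867/(27867+109.0) = 0.996104
Parallel availability: 1 − (1 − 0.978756)(1 − 0.996104) = 0.9999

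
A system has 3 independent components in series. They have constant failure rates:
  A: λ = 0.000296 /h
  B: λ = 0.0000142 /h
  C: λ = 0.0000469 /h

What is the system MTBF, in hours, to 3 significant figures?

2800

Series of exponential components: λ_sys = Σ λ_i
λ_sys = 0.000296 + 0.0000142 + 0.0000469 = 3.5710e-04 /h
MTBF = 1 / λ_sys = 2800 h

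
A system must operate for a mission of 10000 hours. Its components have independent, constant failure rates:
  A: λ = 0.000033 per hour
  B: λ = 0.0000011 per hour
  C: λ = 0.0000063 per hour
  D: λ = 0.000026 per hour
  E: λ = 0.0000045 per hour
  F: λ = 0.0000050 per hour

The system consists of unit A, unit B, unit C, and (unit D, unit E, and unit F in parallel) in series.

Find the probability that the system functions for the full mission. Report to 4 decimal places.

0.6673

R(A) = exp(−0.000033 × 10000) = 0.718924
R(B) = exp(−0.0000011 × 10000) = 0.989060
R(C) = exp(−0.0000063 × 10000) = 0.938943
R(D) = exp(−0.000026 × 10000) = 0.771052
R(E) = exp(−0.0000045 × 10000) = 0.955997
R(F) = exp(−0.0000050 × 10000) = 0.951229
Parallel (D, E, and F): 1 − (1 − 0.771052)(1 − 0.955997)(1 − 0.951229) = 0.999509
Series (A, B, C, and [0.999509]): 0.718924 × 0.989060 × 0.938943 × 0.999509 = 0.6673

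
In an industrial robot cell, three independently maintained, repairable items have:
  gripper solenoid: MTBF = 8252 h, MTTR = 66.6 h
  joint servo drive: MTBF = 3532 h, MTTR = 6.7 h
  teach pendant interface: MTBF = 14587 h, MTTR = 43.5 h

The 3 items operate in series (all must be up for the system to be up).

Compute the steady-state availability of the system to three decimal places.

0.987

A(gripper solenoid) = MTBF/(MTBF+MTTR) = 8252/(8252+66.6) = 0.991994
A(joint servo drive) = MTBF/(MTBF+MTTR) = 3532/(3532+6.7) = 0.998107
A(teach pendant interface) = MTBF/(MTBF+MTTR) = 14587/(14587+43.5) = 0.997027
Series availability: 0.991994 × 0.998107 × 0.997027 = 0.987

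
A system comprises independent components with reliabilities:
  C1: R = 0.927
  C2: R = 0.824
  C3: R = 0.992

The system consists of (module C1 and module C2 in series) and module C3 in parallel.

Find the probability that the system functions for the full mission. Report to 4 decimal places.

0.9981

Series (C1 and C2): 0.927000 × 0.824000 = 0.763848
Parallel ([0.763848] and C3): 1 − (1 − 0.763848)(1 − 0.992000) = 0.9981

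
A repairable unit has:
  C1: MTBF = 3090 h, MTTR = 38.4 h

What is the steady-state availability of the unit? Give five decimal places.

0.98773

A(C1) = MTBF/(MTBF+MTTR) = 3090/(3090+38.4) = 0.98773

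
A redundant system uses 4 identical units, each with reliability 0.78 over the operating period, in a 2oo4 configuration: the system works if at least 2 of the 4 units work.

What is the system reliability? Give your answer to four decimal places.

0.9644

R = Σ_{i=2}^{4} C(4,i) p^i (1−p)^{4−i} with p = 0.78
C(4,2)·0.78^2·0.22^2 = 0.176679
C(4,3)·0.78^3·0.22^1 = 0.417606
C(4,4)·0.78^4·0.22^0 = 0.370151
Sum = 0.9644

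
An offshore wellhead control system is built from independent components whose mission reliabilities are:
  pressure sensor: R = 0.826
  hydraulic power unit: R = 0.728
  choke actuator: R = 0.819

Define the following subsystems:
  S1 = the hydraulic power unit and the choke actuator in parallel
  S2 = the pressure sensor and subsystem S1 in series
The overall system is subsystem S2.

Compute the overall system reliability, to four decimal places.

0.7853

Parallel (hydraulic power unit and choke actuator): 1 − (1 − 0.728000)(1 − 0.819000) = 0.950768
Series (pressure sensor and [0.950768]): 0.826000 × 0.950768 = 0.7853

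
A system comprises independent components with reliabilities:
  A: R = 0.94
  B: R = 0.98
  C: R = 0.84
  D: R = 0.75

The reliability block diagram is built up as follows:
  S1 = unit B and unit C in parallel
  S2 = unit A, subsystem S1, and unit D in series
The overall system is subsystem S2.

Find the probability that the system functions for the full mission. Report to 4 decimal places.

0.7027

Parallel (B and C): 1 − (1 − 0.980000)(1 − 0.840000) = 0.996800
Series (A, [0.996800], and D): 0.940000 × 0.996800 × 0.750000 = 0.7027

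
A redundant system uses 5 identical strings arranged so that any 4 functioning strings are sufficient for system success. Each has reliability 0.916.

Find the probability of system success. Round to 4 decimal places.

0.9406

R = Σ_{i=4}^{5} C(5,i) p^i (1−p)^{5−i} with p = 0.916
C(5,4)·0.916^4·0.084^1 = 0.295686
C(5,5)·0.916^5·0.084^0 = 0.644878
Sum = 0.9406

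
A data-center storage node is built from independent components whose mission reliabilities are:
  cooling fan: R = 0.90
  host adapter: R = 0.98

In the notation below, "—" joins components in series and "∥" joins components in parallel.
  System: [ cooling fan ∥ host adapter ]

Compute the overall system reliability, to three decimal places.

0.998

Parallel (cooling fan and host adapter): 1 − (1 − 0.90000)(1 − 0.98000) = 0.998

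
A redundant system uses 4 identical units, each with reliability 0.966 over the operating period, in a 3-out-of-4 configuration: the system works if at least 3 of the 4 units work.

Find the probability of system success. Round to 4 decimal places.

R = Σ_{i=3}^{4} C(4,i) p^i (1−p)^{4−i} with p = 0.966
C(4,3)·0.966^3·0.034^1 = 0.122594
C(4,4)·0.966^4·0.034^0 = 0.870780
Sum = 0.9934

0.9934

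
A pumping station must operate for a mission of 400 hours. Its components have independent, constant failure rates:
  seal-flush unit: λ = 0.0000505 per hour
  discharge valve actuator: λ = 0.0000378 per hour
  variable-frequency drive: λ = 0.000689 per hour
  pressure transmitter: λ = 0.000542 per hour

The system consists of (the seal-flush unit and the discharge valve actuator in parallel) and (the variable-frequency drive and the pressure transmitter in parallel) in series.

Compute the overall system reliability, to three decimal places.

R(seal-flush unit) = exp(−0.0000505 × 400) = 0.98000
R(discharge valve actuator) = exp(−0.0000378 × 400) = 0.98499
R(variable-frequency drive) = exp(−0.000689 × 400) = 0.75912
R(pressure transmitter) = exp(−0.000542 × 400) = 0.80509
Parallel (seal-flush unit and discharge valve actuator): 1 − (1 − 0.98000)(1 − 0.98499) = 0.99970
Parallel (variable-frequency drive and pressure transmitter): 1 − (1 − 0.75912)(1 − 0.80509) = 0.95305
Series ([0.99970] and [0.95305]): 0.99970 × 0.95305 = 0.953

0.953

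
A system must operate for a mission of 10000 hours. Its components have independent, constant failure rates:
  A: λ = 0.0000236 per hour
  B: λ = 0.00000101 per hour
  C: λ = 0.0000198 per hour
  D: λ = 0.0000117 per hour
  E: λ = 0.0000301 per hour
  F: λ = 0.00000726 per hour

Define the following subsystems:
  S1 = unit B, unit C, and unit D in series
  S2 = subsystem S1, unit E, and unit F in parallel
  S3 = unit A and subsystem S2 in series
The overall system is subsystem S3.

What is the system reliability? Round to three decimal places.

R(A) = exp(−0.0000236 × 10000) = 0.78978
R(B) = exp(−0.00000101 × 10000) = 0.98995
R(C) = exp(−0.0000198 × 10000) = 0.82037
R(D) = exp(−0.0000117 × 10000) = 0.88959
R(E) = exp(−0.0000301 × 10000) = 0.74008
R(F) = exp(−0.00000726 × 10000) = 0.92997
Series (B, C, and D): 0.98995 × 0.82037 × 0.88959 = 0.72246
Parallel ([0.72246], E, and F): 1 − (1 − 0.72246)(1 − 0.74008)(1 − 0.92997) = 0.99495
Series (A and [0.99495]): 0.78978 × 0.99495 = 0.786

0.786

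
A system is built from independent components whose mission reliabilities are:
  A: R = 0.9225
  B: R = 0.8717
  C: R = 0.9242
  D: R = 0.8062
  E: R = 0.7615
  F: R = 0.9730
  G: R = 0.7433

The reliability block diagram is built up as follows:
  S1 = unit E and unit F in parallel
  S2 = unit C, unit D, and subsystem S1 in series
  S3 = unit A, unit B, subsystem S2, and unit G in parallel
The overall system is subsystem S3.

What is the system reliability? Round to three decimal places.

0.999

Parallel (E and F): 1 − (1 − 0.76150)(1 − 0.97300) = 0.99356
Series (C, D, and [0.99356]): 0.92420 × 0.80620 × 0.99356 = 0.74029
Parallel (A, B, [0.74029], and G): 1 − (1 − 0.92250)(1 − 0.87170)(1 − 0.74029)(1 − 0.74330) = 0.999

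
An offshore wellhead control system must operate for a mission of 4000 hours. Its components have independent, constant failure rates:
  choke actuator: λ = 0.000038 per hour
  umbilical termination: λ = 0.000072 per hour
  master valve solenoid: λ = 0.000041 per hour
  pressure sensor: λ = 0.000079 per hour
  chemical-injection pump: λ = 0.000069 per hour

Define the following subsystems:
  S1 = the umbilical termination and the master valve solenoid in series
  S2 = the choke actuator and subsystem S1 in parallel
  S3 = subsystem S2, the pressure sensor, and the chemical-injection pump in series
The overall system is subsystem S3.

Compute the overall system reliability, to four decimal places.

R(choke actuator) = exp(−0.000038 × 4000) = 0.858988
R(umbilical termination) = exp(−0.000072 × 4000) = 0.749762
R(master valve solenoid) = exp(−0.000041 × 4000) = 0.848742
R(pressure sensor) = exp(−0.000079 × 4000) = 0.729059
R(chemical-injection pump) = exp(−0.000069 × 4000) = 0.758813
Series (umbilical termination and master valve solenoid): 0.749762 × 0.848742 = 0.636354
Parallel (choke actuator and [0.636354]): 1 − (1 − 0.858988)(1 − 0.636354) = 0.948722
Series ([0.948722], pressure sensor, and chemical-injection pump): 0.948722 × 0.729059 × 0.758813 = 0.5249

0.5249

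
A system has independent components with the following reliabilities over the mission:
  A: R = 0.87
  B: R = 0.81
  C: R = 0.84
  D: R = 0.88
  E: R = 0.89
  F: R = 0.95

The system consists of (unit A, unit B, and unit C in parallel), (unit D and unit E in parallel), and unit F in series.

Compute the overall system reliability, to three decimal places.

Parallel (A, B, and C): 1 − (1 − 0.87000)(1 − 0.81000)(1 − 0.84000) = 0.99605
Parallel (D and E): 1 − (1 − 0.88000)(1 − 0.89000) = 0.98680
Series ([0.99605], [0.98680], and F): 0.99605 × 0.98680 × 0.95000 = 0.934

0.934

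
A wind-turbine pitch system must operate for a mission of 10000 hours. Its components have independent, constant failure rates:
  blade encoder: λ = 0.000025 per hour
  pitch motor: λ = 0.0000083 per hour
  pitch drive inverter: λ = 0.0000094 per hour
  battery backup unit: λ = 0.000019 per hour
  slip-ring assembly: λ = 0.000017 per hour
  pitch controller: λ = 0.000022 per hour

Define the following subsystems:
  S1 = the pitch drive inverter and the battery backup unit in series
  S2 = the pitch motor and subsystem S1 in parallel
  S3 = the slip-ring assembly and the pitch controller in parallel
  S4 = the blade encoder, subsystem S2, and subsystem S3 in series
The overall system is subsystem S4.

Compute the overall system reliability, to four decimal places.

R(blade encoder) = exp(−0.000025 × 10000) = 0.778801
R(pitch motor) = exp(−0.0000083 × 10000) = 0.920351
R(pitch drive inverter) = exp(−0.0000094 × 10000) = 0.910283
R(battery backup unit) = exp(−0.000019 × 10000) = 0.826959
R(slip-ring assembly) = exp(−0.000017 × 10000) = 0.843665
R(pitch controller) = exp(−0.000022 × 10000) = 0.802519
Series (pitch drive inverter and battery backup unit): 0.910283 × 0.826959 = 0.752767
Parallel (pitch motor and [0.752767]): 1 − (1 − 0.920351)(1 − 0.752767) = 0.980308
Parallel (slip-ring assembly and pitch controller): 1 − (1 − 0.843665)(1 − 0.802519) = 0.969127
Series (blade encoder, [0.980308], and [0.969127]): 0.778801 × 0.980308 × 0.969127 = 0.7399

0.7399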